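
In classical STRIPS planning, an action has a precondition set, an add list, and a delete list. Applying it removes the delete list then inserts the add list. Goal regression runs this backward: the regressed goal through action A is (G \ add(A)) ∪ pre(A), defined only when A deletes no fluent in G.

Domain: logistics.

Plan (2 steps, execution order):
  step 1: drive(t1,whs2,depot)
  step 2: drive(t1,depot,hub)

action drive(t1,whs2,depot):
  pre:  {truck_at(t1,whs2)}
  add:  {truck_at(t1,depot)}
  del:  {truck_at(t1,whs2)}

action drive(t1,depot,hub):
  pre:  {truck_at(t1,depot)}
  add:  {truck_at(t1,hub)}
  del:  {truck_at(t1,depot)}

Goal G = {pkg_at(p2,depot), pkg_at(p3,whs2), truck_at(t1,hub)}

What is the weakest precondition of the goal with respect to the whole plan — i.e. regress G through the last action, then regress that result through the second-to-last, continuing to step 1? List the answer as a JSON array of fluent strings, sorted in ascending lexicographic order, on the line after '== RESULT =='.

Work backward from the goal:
  through step 2 (drive(t1,depot,hub)): drop {truck_at(t1,hub)}, keep {pkg_at(p2,depot), pkg_at(p3,whs2)}, require {truck_at(t1,depot)}
    → {pkg_at(p2,depot), pkg_at(p3,whs2), truck_at(t1,depot)}
  through step 1 (drive(t1,whs2,depot)): drop {truck_at(t1,depot)}, keep {pkg_at(p2,depot), pkg_at(p3,whs2)}, require {truck_at(t1,whs2)}
    → {pkg_at(p2,depot), pkg_at(p3,whs2), truck_at(t1,whs2)}

== RESULT ==
["pkg_at(p2,depot)", "pkg_at(p3,whs2)", "truck_at(t1,whs2)"]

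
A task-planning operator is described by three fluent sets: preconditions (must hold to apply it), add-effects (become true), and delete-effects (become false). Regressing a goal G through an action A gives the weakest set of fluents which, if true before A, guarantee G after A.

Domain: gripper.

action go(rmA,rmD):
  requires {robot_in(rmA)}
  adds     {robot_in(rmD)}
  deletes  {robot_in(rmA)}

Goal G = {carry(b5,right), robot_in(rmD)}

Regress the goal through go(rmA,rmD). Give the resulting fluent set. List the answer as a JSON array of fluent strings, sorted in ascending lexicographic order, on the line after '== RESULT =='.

Compute (G \ add) ∪ pre:
  G ∩ del = {}  (empty — regression defined)
  G \ add = {carry(b5,right), robot_in(rmD)} \ {robot_in(rmD)} = {carry(b5,right)}
  ∪ pre   = {carry(b5,right)} ∪ {robot_in(rmA)}
          = {carry(b5,right), robot_in(rmA)}

== RESULT ==
["carry(b5,right)", "robot_in(rmA)"]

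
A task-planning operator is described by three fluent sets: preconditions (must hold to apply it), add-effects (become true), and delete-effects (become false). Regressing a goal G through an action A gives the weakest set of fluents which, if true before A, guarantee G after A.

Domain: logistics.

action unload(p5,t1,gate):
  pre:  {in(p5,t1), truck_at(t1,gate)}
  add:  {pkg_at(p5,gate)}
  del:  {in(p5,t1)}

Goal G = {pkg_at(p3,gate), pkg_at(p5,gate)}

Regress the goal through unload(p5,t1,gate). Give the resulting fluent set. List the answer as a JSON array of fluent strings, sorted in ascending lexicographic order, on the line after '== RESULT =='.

Regress:
  G ∩ del = {}  (empty — regression defined)
  G \ add = {pkg_at(p3,gate), pkg_at(p5,gate)} \ {pkg_at(p5,gate)} = {pkg_at(p3,gate)}
  ∪ pre   = {pkg_at(p3,gate)} ∪ {in(p5,t1), truck_at(t1,gate)}
          = {in(p5,t1), pkg_at(p3,gate), truck_at(t1,gate)}

== RESULT ==
["in(p5,t1)", "pkg_at(p3,gate)", "truck_at(t1,gate)"]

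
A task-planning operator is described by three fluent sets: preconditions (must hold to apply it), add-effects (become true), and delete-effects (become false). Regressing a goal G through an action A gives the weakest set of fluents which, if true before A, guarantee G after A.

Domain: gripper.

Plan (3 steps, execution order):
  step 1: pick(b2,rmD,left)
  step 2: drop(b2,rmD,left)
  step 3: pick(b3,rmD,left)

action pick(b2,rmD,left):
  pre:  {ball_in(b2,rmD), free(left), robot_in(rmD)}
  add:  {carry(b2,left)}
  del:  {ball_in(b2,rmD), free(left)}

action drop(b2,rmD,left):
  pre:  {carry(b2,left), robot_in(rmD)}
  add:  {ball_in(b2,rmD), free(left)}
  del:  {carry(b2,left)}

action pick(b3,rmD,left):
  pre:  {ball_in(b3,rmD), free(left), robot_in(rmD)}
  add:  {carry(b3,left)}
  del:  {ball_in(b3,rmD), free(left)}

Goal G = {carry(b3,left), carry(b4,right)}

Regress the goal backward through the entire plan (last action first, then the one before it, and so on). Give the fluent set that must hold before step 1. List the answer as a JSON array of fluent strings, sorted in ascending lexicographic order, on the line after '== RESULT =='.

Regress step by step:
  through step 3 (pick(b3,rmD,left)): drop {carry(b3,left)}, keep {carry(b4,right)}, require {ball_in(b3,rmD), free(left), robot_in(rmD)}
    → {ball_in(b3,rmD), carry(b4,right), free(left), robot_in(rmD)}
  through step 2 (drop(b2,rmD,left)): drop {free(left)}, keep {ball_in(b3,rmD), carry(b4,right), robot_in(rmD)}, require {carry(b2,left), robot_in(rmD)}
    → {ball_in(b3,rmD), carry(b2,left), carry(b4,right), robot_in(rmD)}
  through step 1 (pick(b2,rmD,left)): drop {carry(b2,left)}, keep {ball_in(b3,rmD), carry(b4,right), robot_in(rmD)}, require {ball_in(b2,rmD), free(left), robot_in(rmD)}
    → {ball_in(b2,rmD), ball_in(b3,rmD), carry(b4,right), free(left), robot_in(rmD)}

== RESULT ==
["ball_in(b2,rmD)", "ball_in(b3,rmD)", "carry(b4,right)", "free(left)", "robot_in(rmD)"]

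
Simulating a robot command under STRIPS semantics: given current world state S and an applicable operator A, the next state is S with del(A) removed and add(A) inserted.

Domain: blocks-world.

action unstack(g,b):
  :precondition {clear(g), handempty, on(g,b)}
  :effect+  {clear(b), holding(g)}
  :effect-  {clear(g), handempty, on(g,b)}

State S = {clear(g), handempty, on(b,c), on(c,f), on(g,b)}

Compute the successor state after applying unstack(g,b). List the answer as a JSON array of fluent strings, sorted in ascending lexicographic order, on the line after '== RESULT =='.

Compute (S \ del) ∪ add:
  pre ⊆ S: {clear(g), handempty, on(g,b)} ⊆ S  — applicable
  S \ del = {on(b,c), on(c,f)}
  ∪ add   = {clear(b), holding(g), on(b,c), on(c,f)}

== RESULT ==
["clear(b)", "holding(g)", "on(b,c)", "on(c,f)"]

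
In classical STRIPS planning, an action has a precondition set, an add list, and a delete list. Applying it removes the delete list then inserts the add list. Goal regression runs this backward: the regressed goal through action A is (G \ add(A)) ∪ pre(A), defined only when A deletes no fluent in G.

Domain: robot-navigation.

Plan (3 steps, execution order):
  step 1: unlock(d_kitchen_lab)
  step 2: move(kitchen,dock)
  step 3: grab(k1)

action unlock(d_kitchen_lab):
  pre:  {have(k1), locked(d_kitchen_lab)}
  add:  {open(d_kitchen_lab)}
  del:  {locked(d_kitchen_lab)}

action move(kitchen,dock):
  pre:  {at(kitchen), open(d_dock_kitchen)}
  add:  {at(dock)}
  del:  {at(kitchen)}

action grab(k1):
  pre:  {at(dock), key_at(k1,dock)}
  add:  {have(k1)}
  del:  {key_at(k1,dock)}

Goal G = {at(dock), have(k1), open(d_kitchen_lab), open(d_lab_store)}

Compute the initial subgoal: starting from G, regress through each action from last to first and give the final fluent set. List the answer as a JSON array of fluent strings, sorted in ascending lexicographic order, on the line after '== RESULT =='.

Work backward from the goal:
  through step 3 (grab(k1)): drop {have(k1)}, keep {at(dock), open(d_kitchen_lab), open(d_lab_store)}, require {at(dock), key_at(k1,dock)}
    → {at(dock), key_at(k1,dock), open(d_kitchen_lab), open(d_lab_store)}
  through step 2 (move(kitchen,dock)): drop {at(dock)}, keep {key_at(k1,dock), open(d_kitchen_lab), open(d_lab_store)}, require {at(kitchen), open(d_dock_kitchen)}
    → {at(kitchen), key_at(k1,dock), open(d_dock_kitchen), open(d_kitchen_lab), open(d_lab_store)}
  through step 1 (unlock(d_kitchen_lab)): drop {open(d_kitchen_lab)}, keep {at(kitchen), key_at(k1,dock), open(d_dock_kitchen), open(d_lab_store)}, require {have(k1), locked(d_kitchen_lab)}
    → {at(kitchen), have(k1), key_at(k1,dock), locked(d_kitchen_lab), open(d_dock_kitchen), open(d_lab_store)}

== RESULT ==
["at(kitchen)", "have(k1)", "key_at(k1,dock)", "locked(d_kitchen_lab)", "open(d_dock_kitchen)", "open(d_lab_store)"]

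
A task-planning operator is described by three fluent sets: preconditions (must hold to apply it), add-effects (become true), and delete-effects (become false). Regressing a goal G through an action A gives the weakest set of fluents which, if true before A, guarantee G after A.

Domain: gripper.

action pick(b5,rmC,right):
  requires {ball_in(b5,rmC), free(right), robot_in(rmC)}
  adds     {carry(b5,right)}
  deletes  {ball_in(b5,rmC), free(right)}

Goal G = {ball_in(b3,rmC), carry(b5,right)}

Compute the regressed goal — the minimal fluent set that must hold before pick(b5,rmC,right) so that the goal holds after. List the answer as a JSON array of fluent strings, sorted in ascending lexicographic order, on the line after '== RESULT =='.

Regress:
  G ∩ del = {}  (empty — regression defined)
  G \ add = {ball_in(b3,rmC), carry(b5,right)} \ {carry(b5,right)} = {ball_in(b3,rmC)}
  ∪ pre   = {ball_in(b3,rmC)} ∪ {ball_in(b5,rmC), free(right), robot_in(rmC)}
          = {ball_in(b3,rmC), ball_in(b5,rmC), free(right), robot_in(rmC)}

== RESULT ==
["ball_in(b3,rmC)", "ball_in(b5,rmC)", "free(right)", "robot_in(rmC)"]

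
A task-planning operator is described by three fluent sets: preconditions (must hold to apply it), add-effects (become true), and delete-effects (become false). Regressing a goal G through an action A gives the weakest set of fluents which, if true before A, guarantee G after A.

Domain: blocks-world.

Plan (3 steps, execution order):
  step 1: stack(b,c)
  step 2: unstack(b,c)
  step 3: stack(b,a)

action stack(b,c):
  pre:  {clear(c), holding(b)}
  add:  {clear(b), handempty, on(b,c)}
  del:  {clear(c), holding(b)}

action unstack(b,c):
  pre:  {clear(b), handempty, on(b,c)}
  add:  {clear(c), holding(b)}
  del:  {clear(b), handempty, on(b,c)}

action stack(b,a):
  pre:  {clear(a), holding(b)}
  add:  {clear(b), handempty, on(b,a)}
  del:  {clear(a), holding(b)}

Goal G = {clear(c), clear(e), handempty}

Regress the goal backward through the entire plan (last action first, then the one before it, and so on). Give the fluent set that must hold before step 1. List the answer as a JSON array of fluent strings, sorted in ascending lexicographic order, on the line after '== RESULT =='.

Work backward from the goal:
  through step 3 (stack(b,a)): drop {handempty}, keep {clear(c), clear(e)}, require {clear(a), holding(b)}
    → {clear(a), clear(c), clear(e), holding(b)}
  through step 2 (unstack(b,c)): drop {clear(c), holding(b)}, keep {clear(a), clear(e)}, require {clear(b), handempty, on(b,c)}
    → {clear(a), clear(b), clear(e), handempty, on(b,c)}
  through step 1 (stack(b,c)): drop {clear(b), handempty, on(b,c)}, keep {clear(a), clear(e)}, require {clear(c), holding(b)}
    → {clear(a), clear(c), clear(e), holding(b)}

== RESULT ==
["clear(a)", "clear(c)", "clear(e)", "holding(b)"]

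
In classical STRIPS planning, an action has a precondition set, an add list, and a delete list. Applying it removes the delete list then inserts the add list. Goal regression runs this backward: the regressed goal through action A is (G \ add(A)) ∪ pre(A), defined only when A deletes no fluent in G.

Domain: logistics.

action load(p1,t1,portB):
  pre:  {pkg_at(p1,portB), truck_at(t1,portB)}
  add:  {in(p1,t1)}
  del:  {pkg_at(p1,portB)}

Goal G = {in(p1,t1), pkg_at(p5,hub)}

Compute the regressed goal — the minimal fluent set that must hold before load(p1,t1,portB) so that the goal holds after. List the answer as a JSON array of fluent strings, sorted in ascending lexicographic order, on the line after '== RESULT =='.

Compute (G \ add) ∪ pre:
  G ∩ del = {}  (empty — regression defined)
  G \ add = {in(p1,t1), pkg_at(p5,hub)} \ {in(p1,t1)} = {pkg_at(p5,hub)}
  ∪ pre   = {pkg_at(p5,hub)} ∪ {pkg_at(p1,portB), truck_at(t1,portB)}
          = {pkg_at(p1,portB), pkg_at(p5,hub), truck_at(t1,portB)}

== RESULT ==
["pkg_at(p1,portB)", "pkg_at(p5,hub)", "truck_at(t1,portB)"]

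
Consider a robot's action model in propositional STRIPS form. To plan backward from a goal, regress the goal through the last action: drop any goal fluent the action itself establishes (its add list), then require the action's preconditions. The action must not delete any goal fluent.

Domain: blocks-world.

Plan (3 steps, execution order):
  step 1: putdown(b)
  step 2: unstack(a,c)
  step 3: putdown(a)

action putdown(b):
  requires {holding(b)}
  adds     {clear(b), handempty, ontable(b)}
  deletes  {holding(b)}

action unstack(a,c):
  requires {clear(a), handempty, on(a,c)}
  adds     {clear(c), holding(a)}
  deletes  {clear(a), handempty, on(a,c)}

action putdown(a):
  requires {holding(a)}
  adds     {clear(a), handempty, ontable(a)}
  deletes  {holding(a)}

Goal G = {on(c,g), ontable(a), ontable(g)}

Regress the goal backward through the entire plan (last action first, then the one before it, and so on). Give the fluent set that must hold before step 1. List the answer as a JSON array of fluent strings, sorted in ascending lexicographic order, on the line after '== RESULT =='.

Work backward from the goal:
  through step 3 (putdown(a)): drop {ontable(a)}, keep {on(c,g), ontable(g)}, require {holding(a)}
    → {holding(a), on(c,g), ontable(g)}
  through step 2 (unstack(a,c)): drop {holding(a)}, keep {on(c,g), ontable(g)}, require {clear(a), handempty, on(a,c)}
    → {clear(a), handempty, on(a,c), on(c,g), ontable(g)}
  through step 1 (putdown(b)): drop {handempty}, keep {clear(a), on(a,c), on(c,g), ontable(g)}, require {holding(b)}
    → {clear(a), holding(b), on(a,c), on(c,g), ontable(g)}

== RESULT ==
["clear(a)", "holding(b)", "on(a,c)", "on(c,g)", "ontable(g)"]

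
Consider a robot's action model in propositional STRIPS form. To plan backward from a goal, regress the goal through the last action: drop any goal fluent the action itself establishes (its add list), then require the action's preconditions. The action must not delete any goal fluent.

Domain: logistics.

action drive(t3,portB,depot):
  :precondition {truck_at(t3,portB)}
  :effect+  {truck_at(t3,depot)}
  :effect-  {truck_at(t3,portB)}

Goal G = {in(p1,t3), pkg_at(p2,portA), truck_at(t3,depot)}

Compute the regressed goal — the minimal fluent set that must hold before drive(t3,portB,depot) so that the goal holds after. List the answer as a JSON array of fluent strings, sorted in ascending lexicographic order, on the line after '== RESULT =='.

Regress:
  G ∩ del = {}  (empty — regression defined)
  G \ add = {in(p1,t3), pkg_at(p2,portA), truck_at(t3,depot)} \ {truck_at(t3,depot)} = {in(p1,t3), pkg_at(p2,portA)}
  ∪ pre   = {in(p1,t3), pkg_at(p2,portA)} ∪ {truck_at(t3,portB)}
          = {in(p1,t3), pkg_at(p2,portA), truck_at(t3,portB)}

== RESULT ==
["in(p1,t3)", "pkg_at(p2,portA)", "truck_at(t3,portB)"]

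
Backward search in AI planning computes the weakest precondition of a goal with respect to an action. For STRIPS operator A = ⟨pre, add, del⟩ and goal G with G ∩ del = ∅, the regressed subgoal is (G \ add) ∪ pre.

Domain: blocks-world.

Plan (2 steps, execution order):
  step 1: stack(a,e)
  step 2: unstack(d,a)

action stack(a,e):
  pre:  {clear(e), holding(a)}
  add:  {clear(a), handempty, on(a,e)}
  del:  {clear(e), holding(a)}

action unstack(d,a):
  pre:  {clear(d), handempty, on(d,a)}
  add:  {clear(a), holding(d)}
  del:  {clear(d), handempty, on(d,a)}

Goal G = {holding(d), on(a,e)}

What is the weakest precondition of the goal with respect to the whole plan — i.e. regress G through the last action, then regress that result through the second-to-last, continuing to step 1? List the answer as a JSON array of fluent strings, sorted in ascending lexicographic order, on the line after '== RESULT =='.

Regress step by step:
  through step 2 (unstack(d,a)): drop {holding(d)}, keep {on(a,e)}, require {clear(d), handempty, on(d,a)}
    → {clear(d), handempty, on(a,e), on(d,a)}
  through step 1 (stack(a,e)): drop {handempty, on(a,e)}, keep {clear(d), on(d,a)}, require {clear(e), holding(a)}
    → {clear(d), clear(e), holding(a), on(d,a)}

== RESULT ==
["clear(d)", "clear(e)", "holding(a)", "on(d,a)"]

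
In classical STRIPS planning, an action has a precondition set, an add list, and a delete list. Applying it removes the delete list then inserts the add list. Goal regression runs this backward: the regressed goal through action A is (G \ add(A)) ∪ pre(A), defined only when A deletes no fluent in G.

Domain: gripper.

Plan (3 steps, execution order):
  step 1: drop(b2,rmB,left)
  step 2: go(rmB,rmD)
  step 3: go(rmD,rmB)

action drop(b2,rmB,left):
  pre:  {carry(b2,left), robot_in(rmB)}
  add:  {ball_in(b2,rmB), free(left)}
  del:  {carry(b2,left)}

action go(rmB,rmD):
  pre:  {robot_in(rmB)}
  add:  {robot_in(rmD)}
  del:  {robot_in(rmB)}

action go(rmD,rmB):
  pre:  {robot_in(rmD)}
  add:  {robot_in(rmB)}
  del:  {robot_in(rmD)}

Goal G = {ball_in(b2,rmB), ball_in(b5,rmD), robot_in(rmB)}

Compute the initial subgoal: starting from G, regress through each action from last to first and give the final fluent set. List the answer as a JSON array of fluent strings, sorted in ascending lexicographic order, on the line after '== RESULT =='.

Regress step by step:
  through step 3 (go(rmD,rmB)): drop {robot_in(rmB)}, keep {ball_in(b2,rmB), ball_in(b5,rmD)}, require {robot_in(rmD)}
    → {ball_in(b2,rmB), ball_in(b5,rmD), robot_in(rmD)}
  through step 2 (go(rmB,rmD)): drop {robot_in(rmD)}, keep {ball_in(b2,rmB), ball_in(b5,rmD)}, require {robot_in(rmB)}
    → {ball_in(b2,rmB), ball_in(b5,rmD), robot_in(rmB)}
  through step 1 (drop(b2,rmB,left)): drop {ball_in(b2,rmB)}, keep {ball_in(b5,rmD), robot_in(rmB)}, require {carry(b2,left), robot_in(rmB)}
    → {ball_in(b5,rmD), carry(b2,left), robot_in(rmB)}

== RESULT ==
["ball_in(b5,rmD)", "carry(b2,left)", "robot_in(rmB)"]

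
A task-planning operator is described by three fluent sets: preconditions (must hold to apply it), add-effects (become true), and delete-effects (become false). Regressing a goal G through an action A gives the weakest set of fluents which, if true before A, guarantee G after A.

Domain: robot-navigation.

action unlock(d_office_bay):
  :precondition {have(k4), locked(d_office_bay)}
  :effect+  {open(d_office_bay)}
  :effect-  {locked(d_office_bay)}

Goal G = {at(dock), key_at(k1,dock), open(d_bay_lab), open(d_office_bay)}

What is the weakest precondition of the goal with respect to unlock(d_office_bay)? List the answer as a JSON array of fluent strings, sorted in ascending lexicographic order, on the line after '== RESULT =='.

Regress:
  G ∩ del = {}  (empty — regression defined)
  G \ add = {at(dock), key_at(k1,dock), open(d_bay_lab), open(d_office_bay)} \ {open(d_office_bay)} = {at(dock), key_at(k1,dock), open(d_bay_lab)}
  ∪ pre   = {at(dock), key_at(k1,dock), open(d_bay_lab)} ∪ {have(k4), locked(d_office_bay)}
          = {at(dock), have(k4), key_at(k1,dock), locked(d_office_bay), open(d_bay_lab)}

== RESULT ==
["at(dock)", "have(k4)", "key_at(k1,dock)", "locked(d_office_bay)", "open(d_bay_lab)"]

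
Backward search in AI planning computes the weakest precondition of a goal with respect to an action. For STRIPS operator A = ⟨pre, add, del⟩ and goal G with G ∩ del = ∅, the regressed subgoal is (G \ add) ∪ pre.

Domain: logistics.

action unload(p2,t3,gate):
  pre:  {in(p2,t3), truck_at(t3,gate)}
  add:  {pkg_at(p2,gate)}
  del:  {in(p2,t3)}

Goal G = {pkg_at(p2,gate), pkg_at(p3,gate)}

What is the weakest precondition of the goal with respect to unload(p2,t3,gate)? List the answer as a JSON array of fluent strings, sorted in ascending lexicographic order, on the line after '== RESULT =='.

Regress:
  G ∩ del = {}  (empty — regression defined)
  G \ add = {pkg_at(p2,gate), pkg_at(p3,gate)} \ {pkg_at(p2,gate)} = {pkg_at(p3,gate)}
  ∪ pre   = {pkg_at(p3,gate)} ∪ {in(p2,t3), truck_at(t3,gate)}
          = {in(p2,t3), pkg_at(p3,gate), truck_at(t3,gate)}

== RESULT ==
["in(p2,t3)", "pkg_at(p3,gate)", "truck_at(t3,gate)"]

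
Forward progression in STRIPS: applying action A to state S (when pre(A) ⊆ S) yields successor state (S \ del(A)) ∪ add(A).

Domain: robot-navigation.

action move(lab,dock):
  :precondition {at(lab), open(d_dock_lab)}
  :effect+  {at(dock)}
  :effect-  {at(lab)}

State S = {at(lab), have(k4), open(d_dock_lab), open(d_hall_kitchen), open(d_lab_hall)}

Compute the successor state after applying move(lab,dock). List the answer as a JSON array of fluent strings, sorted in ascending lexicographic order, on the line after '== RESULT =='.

Progress:
  pre ⊆ S: {at(lab), open(d_dock_lab)} ⊆ S  — applicable
  S \ del = {have(k4), open(d_dock_lab), open(d_hall_kitchen), open(d_lab_hall)}
  ∪ add   = {at(dock), have(k4), open(d_dock_lab), open(d_hall_kitchen), open(d_lab_hall)}

== RESULT ==
["at(dock)", "have(k4)", "open(d_dock_lab)", "open(d_hall_kitchen)", "open(d_lab_hall)"]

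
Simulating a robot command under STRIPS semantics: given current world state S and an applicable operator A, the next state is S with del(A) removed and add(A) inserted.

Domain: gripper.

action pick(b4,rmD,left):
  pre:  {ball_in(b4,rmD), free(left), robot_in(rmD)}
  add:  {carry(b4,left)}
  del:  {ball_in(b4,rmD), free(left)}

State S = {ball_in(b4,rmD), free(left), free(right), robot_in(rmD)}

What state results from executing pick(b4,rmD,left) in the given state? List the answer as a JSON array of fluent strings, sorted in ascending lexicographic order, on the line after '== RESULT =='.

Compute (S \ del) ∪ add:
  pre ⊆ S: {ball_in(b4,rmD), free(left), robot_in(rmD)} ⊆ S  — applicable
  S \ del = {free(right), robot_in(rmD)}
  ∪ add   = {carry(b4,left), free(right), robot_in(rmD)}

== RESULT ==
["carry(b4,left)", "free(right)", "robot_in(rmD)"]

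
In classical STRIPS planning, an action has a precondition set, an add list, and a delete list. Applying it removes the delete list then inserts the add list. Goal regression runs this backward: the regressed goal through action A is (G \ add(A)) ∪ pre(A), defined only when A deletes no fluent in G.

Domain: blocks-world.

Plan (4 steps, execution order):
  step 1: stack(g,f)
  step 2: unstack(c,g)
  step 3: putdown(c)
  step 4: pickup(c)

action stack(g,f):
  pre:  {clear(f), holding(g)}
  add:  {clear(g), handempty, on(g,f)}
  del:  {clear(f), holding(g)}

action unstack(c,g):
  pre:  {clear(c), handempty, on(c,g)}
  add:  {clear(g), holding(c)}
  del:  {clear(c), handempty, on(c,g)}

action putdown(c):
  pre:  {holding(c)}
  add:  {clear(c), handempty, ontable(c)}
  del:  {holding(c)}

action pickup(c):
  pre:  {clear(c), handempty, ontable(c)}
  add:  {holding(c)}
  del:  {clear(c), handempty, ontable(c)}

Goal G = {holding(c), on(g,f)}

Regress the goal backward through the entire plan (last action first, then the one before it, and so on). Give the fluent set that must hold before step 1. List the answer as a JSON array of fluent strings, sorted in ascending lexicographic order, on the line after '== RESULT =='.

Work backward from the goal:
  through step 4 (pickup(c)): drop {holding(c)}, keep {on(g,f)}, require {clear(c), handempty, ontable(c)}
    → {clear(c), handempty, on(g,f), ontable(c)}
  through step 3 (putdown(c)): drop {clear(c), handempty, ontable(c)}, keep {on(g,f)}, require {holding(c)}
    → {holding(c), on(g,f)}
  through step 2 (unstack(c,g)): drop {holding(c)}, keep {on(g,f)}, require {clear(c), handempty, on(c,g)}
    → {clear(c), handempty, on(c,g), on(g,f)}
  through step 1 (stack(g,f)): drop {handempty, on(g,f)}, keep {clear(c), on(c,g)}, require {clear(f), holding(g)}
    → {clear(c), clear(f), holding(g), on(c,g)}

== RESULT ==
["clear(c)", "clear(f)", "holding(g)", "on(c,g)"]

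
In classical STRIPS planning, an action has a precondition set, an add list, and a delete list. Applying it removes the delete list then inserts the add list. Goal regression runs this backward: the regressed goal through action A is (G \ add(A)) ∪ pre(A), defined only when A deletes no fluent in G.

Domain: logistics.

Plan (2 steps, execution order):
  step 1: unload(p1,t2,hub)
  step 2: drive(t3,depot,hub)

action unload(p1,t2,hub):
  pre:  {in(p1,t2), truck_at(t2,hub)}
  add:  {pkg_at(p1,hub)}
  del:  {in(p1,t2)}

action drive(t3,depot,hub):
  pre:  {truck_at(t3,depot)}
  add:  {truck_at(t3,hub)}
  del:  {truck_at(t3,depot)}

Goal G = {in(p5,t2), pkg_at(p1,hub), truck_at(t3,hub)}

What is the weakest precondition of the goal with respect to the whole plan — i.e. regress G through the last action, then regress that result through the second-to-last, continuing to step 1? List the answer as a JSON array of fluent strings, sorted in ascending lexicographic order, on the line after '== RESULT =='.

Work backward from the goal:
  through step 2 (drive(t3,depot,hub)): drop {truck_at(t3,hub)}, keep {in(p5,t2), pkg_at(p1,hub)}, require {truck_at(t3,depot)}
    → {in(p5,t2), pkg_at(p1,hub), truck_at(t3,depot)}
  through step 1 (unload(p1,t2,hub)): drop {pkg_at(p1,hub)}, keep {in(p5,t2), truck_at(t3,depot)}, require {in(p1,t2), truck_at(t2,hub)}
    → {in(p1,t2), in(p5,t2), truck_at(t2,hub), truck_at(t3,depot)}

== RESULT ==
["in(p1,t2)", "in(p5,t2)", "truck_at(t2,hub)", "truck_at(t3,depot)"]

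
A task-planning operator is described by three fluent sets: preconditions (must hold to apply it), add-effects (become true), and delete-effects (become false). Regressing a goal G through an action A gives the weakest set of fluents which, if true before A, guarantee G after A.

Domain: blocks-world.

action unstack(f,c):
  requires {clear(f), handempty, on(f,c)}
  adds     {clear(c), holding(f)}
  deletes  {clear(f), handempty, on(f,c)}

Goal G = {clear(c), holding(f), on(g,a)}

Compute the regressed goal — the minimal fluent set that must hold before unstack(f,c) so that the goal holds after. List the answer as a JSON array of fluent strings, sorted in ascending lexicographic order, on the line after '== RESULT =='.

Compute (G \ add) ∪ pre:
  G ∩ del = {}  (empty — regression defined)
  G \ add = {clear(c), holding(f), on(g,a)} \ {clear(c), holding(f)} = {on(g,a)}
  ∪ pre   = {on(g,a)} ∪ {clear(f), handempty, on(f,c)}
          = {clear(f), handempty, on(f,c), on(g,a)}

== RESULT ==
["clear(f)", "handempty", "on(f,c)", "on(g,a)"]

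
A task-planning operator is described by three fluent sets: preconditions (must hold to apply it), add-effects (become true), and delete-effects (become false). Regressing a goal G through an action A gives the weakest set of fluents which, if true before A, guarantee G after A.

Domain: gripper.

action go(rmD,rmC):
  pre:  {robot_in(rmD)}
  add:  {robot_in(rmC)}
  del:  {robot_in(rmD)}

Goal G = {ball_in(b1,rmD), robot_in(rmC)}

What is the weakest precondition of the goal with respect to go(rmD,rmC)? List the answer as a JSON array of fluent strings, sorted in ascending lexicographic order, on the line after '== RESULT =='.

Compute (G \ add) ∪ pre:
  G ∩ del = {}  (empty — regression defined)
  G \ add = {ball_in(b1,rmD), robot_in(rmC)} \ {robot_in(rmC)} = {ball_in(b1,rmD)}
  ∪ pre   = {ball_in(b1,rmD)} ∪ {robot_in(rmD)}
          = {ball_in(b1,rmD), robot_in(rmD)}

== RESULT ==
["ball_in(b1,rmD)", "robot_in(rmD)"]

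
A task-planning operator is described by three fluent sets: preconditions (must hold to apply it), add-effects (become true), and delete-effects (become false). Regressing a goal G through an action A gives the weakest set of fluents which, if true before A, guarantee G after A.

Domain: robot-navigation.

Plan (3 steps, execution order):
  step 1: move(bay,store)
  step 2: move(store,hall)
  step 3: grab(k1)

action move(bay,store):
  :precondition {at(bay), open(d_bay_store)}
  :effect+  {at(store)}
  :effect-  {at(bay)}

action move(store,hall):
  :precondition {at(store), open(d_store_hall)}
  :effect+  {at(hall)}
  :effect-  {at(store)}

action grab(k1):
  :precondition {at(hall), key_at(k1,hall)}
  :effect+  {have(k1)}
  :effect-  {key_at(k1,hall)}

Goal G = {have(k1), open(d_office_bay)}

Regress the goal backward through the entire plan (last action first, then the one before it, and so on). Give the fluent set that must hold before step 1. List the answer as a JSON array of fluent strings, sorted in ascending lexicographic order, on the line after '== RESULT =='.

Regress step by step:
  through step 3 (grab(k1)): drop {have(k1)}, keep {open(d_office_bay)}, require {at(hall), key_at(k1,hall)}
    → {at(hall), key_at(k1,hall), open(d_office_bay)}
  through step 2 (move(store,hall)): drop {at(hall)}, keep {key_at(k1,hall), open(d_office_bay)}, require {at(store), open(d_store_hall)}
    → {at(store), key_at(k1,hall), open(d_office_bay), open(d_store_hall)}
  through step 1 (move(bay,store)): drop {at(store)}, keep {key_at(k1,hall), open(d_office_bay), open(d_store_hall)}, require {at(bay), open(d_bay_store)}
    → {at(bay), key_at(k1,hall), open(d_bay_store), open(d_office_bay), open(d_store_hall)}

== RESULT ==
["at(bay)", "key_at(k1,hall)", "open(d_bay_store)", "open(d_office_bay)", "open(d_store_hall)"]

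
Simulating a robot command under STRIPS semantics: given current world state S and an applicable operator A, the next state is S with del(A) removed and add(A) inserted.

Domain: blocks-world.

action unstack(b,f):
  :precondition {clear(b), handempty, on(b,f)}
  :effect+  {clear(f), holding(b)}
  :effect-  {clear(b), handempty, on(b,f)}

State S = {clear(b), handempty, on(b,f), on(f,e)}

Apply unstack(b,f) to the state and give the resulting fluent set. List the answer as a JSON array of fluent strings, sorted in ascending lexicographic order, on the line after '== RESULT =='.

Compute (S \ del) ∪ add:
  pre ⊆ S: {clear(b), handempty, on(b,f)} ⊆ S  — applicable
  S \ del = {on(f,e)}
  ∪ add   = {clear(f), holding(b), on(f,e)}

== RESULT ==
["clear(f)", "holding(b)", "on(f,e)"]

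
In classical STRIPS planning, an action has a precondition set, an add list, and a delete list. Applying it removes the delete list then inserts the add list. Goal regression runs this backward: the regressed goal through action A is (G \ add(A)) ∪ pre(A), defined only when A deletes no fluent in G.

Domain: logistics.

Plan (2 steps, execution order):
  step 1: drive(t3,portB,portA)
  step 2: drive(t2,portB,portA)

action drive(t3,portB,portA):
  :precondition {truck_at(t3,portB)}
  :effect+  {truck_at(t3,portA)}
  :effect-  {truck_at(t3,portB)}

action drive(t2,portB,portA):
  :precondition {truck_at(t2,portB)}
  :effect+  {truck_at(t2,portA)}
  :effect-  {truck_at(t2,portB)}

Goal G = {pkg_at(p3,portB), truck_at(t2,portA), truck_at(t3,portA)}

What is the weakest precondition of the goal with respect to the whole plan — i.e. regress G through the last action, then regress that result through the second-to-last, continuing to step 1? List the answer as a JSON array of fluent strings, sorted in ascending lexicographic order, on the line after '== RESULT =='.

Work backward from the goal:
  through step 2 (drive(t2,portB,portA)): drop {truck_at(t2,portA)}, keep {pkg_at(p3,portB), truck_at(t3,portA)}, require {truck_at(t2,portB)}
    → {pkg_at(p3,portB), truck_at(t2,portB), truck_at(t3,portA)}
  through step 1 (drive(t3,portB,portA)): drop {truck_at(t3,portA)}, keep {pkg_at(p3,portB), truck_at(t2,portB)}, require {truck_at(t3,portB)}
    → {pkg_at(p3,portB), truck_at(t2,portB), truck_at(t3,portB)}

== RESULT ==
["pkg_at(p3,portB)", "truck_at(t2,portB)", "truck_at(t3,portB)"]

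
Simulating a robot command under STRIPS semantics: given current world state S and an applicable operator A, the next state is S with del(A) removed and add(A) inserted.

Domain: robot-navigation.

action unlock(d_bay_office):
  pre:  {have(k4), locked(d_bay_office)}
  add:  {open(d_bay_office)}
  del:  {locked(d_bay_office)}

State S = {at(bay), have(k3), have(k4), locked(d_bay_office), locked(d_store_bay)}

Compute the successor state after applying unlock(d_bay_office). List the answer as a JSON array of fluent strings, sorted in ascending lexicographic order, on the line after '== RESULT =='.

Compute (S \ del) ∪ add:
  pre ⊆ S: {have(k4), locked(d_bay_office)} ⊆ S  — applicable
  S \ del = {at(bay), have(k3), have(k4), locked(d_store_bay)}
  ∪ add   = {at(bay), have(k3), have(k4), locked(d_store_bay), open(d_bay_office)}

== RESULT ==
["at(bay)", "have(k3)", "have(k4)", "locked(d_store_bay)", "open(d_bay_office)"]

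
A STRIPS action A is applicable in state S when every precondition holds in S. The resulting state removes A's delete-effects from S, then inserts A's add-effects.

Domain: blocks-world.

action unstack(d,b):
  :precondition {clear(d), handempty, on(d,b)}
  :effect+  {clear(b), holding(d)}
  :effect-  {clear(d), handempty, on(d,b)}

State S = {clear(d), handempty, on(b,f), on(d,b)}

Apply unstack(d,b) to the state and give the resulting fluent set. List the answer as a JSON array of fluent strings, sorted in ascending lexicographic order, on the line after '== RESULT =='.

Progress:
  pre ⊆ S: {clear(d), handempty, on(d,b)} ⊆ S  — applicable
  S \ del = {on(b,f)}
  ∪ add   = {clear(b), holding(d), on(b,f)}

== RESULT ==
["clear(b)", "holding(d)", "on(b,f)"]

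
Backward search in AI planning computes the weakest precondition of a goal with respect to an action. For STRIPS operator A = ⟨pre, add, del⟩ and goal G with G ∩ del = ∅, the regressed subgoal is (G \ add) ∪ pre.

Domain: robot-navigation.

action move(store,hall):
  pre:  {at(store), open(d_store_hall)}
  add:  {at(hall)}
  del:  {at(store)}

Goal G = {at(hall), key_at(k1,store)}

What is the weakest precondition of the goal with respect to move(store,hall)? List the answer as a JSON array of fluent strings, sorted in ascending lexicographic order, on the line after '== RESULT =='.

Compute (G \ add) ∪ pre:
  G ∩ del = {}  (empty — regression defined)
  G \ add = {at(hall), key_at(k1,store)} \ {at(hall)} = {key_at(k1,store)}
  ∪ pre   = {key_at(k1,store)} ∪ {at(store), open(d_store_hall)}
          = {at(store), key_at(k1,store), open(d_store_hall)}

== RESULT ==
["at(store)", "key_at(k1,store)", "open(d_store_hall)"]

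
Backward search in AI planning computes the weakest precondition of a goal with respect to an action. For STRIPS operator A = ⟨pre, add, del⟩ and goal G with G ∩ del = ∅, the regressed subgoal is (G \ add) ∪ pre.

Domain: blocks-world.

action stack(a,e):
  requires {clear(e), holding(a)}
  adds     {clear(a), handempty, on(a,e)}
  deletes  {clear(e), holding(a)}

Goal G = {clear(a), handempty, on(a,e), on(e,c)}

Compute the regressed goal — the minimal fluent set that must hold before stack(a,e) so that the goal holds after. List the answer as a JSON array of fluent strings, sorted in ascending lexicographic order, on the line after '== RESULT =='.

Compute (G \ add) ∪ pre:
  G ∩ del = {}  (empty — regression defined)
  G \ add = {clear(a), handempty, on(a,e), on(e,c)} \ {clear(a), handempty, on(a,e)} = {on(e,c)}
  ∪ pre   = {on(e,c)} ∪ {clear(e), holding(a)}
          = {clear(e), holding(a), on(e,c)}

== RESULT ==
["clear(e)", "holding(a)", "on(e,c)"]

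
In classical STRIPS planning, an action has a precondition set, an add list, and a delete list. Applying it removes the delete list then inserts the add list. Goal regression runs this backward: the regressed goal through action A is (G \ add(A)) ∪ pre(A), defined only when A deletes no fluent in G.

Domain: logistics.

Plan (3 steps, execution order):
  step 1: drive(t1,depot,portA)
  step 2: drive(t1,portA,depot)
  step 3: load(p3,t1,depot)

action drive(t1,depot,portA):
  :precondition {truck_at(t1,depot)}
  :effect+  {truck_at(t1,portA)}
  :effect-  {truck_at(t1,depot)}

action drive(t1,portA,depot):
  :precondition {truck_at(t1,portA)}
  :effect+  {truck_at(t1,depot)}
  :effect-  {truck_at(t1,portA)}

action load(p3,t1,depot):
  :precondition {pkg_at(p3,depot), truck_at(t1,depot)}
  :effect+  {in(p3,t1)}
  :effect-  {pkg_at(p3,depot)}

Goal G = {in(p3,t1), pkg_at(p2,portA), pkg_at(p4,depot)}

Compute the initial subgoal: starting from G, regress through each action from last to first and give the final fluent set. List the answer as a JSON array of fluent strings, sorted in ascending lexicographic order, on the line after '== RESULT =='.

Regress step by step:
  through step 3 (load(p3,t1,depot)): drop {in(p3,t1)}, keep {pkg_at(p2,portA), pkg_at(p4,depot)}, require {pkg_at(p3,depot), truck_at(t1,depot)}
    → {pkg_at(p2,portA), pkg_at(p3,depot), pkg_at(p4,depot), truck_at(t1,depot)}
  through step 2 (drive(t1,portA,depot)): drop {truck_at(t1,depot)}, keep {pkg_at(p2,portA), pkg_at(p3,depot), pkg_at(p4,depot)}, require {truck_at(t1,portA)}
    → {pkg_at(p2,portA), pkg_at(p3,depot), pkg_at(p4,depot), truck_at(t1,portA)}
  through step 1 (drive(t1,depot,portA)): drop {truck_at(t1,portA)}, keep {pkg_at(p2,portA), pkg_at(p3,depot), pkg_at(p4,depot)}, require {truck_at(t1,depot)}
    → {pkg_at(p2,portA), pkg_at(p3,depot), pkg_at(p4,depot), truck_at(t1,depot)}

== RESULT ==
["pkg_at(p2,portA)", "pkg_at(p3,depot)", "pkg_at(p4,depot)", "truck_at(t1,depot)"]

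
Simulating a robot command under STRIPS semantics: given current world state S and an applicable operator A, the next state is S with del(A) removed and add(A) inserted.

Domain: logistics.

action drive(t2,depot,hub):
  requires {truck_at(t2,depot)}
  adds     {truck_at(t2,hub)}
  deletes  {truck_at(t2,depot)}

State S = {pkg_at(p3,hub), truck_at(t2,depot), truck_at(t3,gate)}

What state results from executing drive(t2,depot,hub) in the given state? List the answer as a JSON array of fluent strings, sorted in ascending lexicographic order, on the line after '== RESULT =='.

Progress:
  pre ⊆ S: {truck_at(t2,depot)} ⊆ S  — applicable
  S \ del = {pkg_at(p3,hub), truck_at(t3,gate)}
  ∪ add   = {pkg_at(p3,hub), truck_at(t2,hub), truck_at(t3,gate)}

== RESULT ==
["pkg_at(p3,hub)", "truck_at(t2,hub)", "truck_at(t3,gate)"]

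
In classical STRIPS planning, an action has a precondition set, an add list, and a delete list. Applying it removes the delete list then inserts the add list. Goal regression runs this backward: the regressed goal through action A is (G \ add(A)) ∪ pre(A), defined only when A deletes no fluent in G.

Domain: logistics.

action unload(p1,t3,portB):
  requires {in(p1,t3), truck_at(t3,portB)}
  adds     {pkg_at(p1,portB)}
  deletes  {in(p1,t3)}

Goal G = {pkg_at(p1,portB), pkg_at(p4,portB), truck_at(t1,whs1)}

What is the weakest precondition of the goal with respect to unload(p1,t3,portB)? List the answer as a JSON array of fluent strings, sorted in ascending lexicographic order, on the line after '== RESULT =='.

Regress:
  G ∩ del = {}  (empty — regression defined)
  G \ add = {pkg_at(p1,portB), pkg_at(p4,portB), truck_at(t1,whs1)} \ {pkg_at(p1,portB)} = {pkg_at(p4,portB), truck_at(t1,whs1)}
  ∪ pre   = {pkg_at(p4,portB), truck_at(t1,whs1)} ∪ {in(p1,t3), truck_at(t3,portB)}
          = {in(p1,t3), pkg_at(p4,portB), truck_at(t1,whs1), truck_at(t3,portB)}

== RESULT ==
["in(p1,t3)", "pkg_at(p4,portB)", "truck_at(t1,whs1)", "truck_at(t3,portB)"]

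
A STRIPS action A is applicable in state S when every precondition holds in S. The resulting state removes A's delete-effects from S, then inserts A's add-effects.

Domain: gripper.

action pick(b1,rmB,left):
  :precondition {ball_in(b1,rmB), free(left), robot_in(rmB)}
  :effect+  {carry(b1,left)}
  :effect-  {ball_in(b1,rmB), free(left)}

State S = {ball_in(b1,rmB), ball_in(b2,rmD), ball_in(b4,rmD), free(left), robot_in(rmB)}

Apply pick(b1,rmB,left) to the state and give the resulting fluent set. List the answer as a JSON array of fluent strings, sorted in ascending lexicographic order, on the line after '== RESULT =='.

Compute (S \ del) ∪ add:
  pre ⊆ S: {ball_in(b1,rmB), free(left), robot_in(rmB)} ⊆ S  — applicable
  S \ del = {ball_in(b2,rmD), ball_in(b4,rmD), robot_in(rmB)}
  ∪ add   = {ball_in(b2,rmD), ball_in(b4,rmD), carry(b1,left), robot_in(rmB)}

== RESULT ==
["ball_in(b2,rmD)", "ball_in(b4,rmD)", "carry(b1,left)", "robot_in(rmB)"]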